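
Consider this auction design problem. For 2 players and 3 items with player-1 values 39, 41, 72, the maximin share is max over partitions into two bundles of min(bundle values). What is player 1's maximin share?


Step 1: Item values = 39, 41, 72
Step 2: Enumerate all 2-bundle partitions and take the smaller bundle:
  Partition 1: {39} vs {41,72} -> bundles 39, 113; min = 39
  Partition 2: {41} vs {39,72} -> bundles 41, 111; min = 41
  Partition 3: {72} vs {39,41} -> bundles 72, 80; min = 72
Step 3: MMS = max(39, 41, 72) = 72

72


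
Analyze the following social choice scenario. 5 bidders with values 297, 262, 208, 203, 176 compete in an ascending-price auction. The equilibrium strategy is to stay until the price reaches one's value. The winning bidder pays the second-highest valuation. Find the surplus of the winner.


Step 1: Identify the highest value: 297
Step 2: Identify the second-highest value: 262
Step 3: The final price = second-highest value = 262
Step 4: Surplus = 297 - 262 = 35

35


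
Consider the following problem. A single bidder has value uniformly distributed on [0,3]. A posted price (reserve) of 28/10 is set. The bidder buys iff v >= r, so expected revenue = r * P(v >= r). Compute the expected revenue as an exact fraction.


Step 1: Posted price r = 14/5, value support [0,3]
Step 2: P(v >= r) = (3 - 14/5)/3 = 1/15
Step 3: Expected revenue = r * P(v >= r) = 14/5 * 1/15
Step 4: Revenue = 14/75

14/75


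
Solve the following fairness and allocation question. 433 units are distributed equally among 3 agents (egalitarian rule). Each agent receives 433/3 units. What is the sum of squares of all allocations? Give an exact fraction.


Step 1: Each agent's share = 433/3
Step 2: Square of each share = (433/3)^2 = 187489/9
Step 3: Sum of squares = 3 * 187489/9 = 187489/3

187489/3


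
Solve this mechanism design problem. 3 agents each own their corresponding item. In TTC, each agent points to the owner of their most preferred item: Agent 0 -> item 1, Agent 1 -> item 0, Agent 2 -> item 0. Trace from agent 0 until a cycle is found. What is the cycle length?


Step 1: Trace the pointer graph from agent 0: 0 -> 1 -> 0
Step 2: A cycle is detected when we revisit agent 0
Step 3: The cycle is: 0 -> 1 -> 0
Step 4: Cycle length = 2

2


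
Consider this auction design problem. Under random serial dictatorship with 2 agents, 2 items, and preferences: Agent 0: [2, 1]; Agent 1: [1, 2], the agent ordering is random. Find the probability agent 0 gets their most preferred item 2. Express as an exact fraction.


Step 1: Agent 0 wants item 2
Step 2: There are 2 possible orderings of agents
Step 3: In 2 orderings, agent 0 gets item 2
Step 4: Probability = 2/2 = 1

1


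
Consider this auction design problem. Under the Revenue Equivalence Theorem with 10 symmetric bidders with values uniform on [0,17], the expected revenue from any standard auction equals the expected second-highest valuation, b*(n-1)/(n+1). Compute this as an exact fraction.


Step 1: By Revenue Equivalence, expected revenue = b*(n-1)/(n+1)
Step 2: Substituting n = 10, b = 17
Step 3: Revenue = 17*(10-1)/(10+1) = 17*9/11
Step 4: Revenue = 153/11

153/11


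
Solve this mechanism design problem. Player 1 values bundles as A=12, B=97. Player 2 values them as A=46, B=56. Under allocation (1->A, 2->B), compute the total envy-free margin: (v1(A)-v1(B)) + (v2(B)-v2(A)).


Step 1: Player 1's margin = v1(A) - v1(B) = 12 - 97 = -85
Step 2: Player 2's margin = v2(B) - v2(A) = 56 - 46 = 10
Step 3: Total margin = -85 + 10 = -75

-75


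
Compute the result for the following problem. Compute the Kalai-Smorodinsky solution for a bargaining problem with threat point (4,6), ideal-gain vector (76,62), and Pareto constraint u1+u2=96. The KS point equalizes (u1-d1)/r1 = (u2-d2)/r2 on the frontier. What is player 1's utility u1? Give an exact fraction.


Step 1: At the KS point, (u1-d1)/r1 = (u2-d2)/r2 = t and u1+u2 = 96
Step 2: u1 = d1 + r1*t and u2 = d2 + r2*t, so (d1 + r1*t) + (d2 + r2*t) = 96
Step 3: t = (96 - 4 - 6)/(76 + 62) = 86/138 = 43/69
Step 4: u1 = d1 + r1*t = 4 + 76 * 43/69 = 3544/69
Step 5: (Check: u2 = d2 + r2*t = 3080/69; u1+u2 = 3544/69 + 3080/69 = 96, on the frontier.)

3544/69


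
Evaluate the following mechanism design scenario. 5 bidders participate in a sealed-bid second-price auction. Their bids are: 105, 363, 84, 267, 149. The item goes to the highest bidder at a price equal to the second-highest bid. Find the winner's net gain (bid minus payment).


Step 1: Sort bids in descending order: 363, 267, 149, 105, 84
Step 2: The winning bid is the highest: 363
Step 3: The payment equals the second-highest bid: 267
Step 4: Surplus = winner's bid - payment = 363 - 267 = 96

96


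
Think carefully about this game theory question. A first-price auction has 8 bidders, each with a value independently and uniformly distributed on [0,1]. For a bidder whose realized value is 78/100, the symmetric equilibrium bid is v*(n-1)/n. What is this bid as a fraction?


Step 1: The symmetric BNE bidding function is b(v) = v * (n-1) / n
Step 2: Substitute v = 39/50 and n = 8
Step 3: b = 39/50 * 7/8
Step 4: b = 273/400

273/400


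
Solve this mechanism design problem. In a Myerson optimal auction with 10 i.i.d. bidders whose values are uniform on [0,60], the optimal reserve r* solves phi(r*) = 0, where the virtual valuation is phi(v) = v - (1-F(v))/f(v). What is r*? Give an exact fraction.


Step 1: For U[0,60], F(v) = v/60 and f(v) = 1/60
Step 2: phi(v) = v - (1 - v/60)/(1/60) = v - (60 - v) = 2v - 60
Step 3: Set phi(r*) = 0: 2r* - 60 = 0
Step 4: r* = 60/2 = 30 (the number of bidders n = 10 does not enter)

30


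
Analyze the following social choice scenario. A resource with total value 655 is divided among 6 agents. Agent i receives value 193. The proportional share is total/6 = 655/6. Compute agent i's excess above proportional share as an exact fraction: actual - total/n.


Step 1: Proportional share = 655/6
Step 2: Agent's actual allocation = 193
Step 3: Excess = 193 - 655/6 = 503/6

503/6


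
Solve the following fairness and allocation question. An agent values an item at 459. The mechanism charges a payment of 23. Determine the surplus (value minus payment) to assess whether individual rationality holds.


Step 1: Surplus = value - payment = 459 - 23 = 436
Step 2: IR is satisfied (surplus >= 0)

436


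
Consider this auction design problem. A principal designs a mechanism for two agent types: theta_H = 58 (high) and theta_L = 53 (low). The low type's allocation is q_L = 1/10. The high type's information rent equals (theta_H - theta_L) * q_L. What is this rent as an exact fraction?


Step 1: theta_H - theta_L = 58 - 53 = 5
Step 2: Information rent = (theta_H - theta_L) * q_L
Step 3: = 5 * 1/10
Step 4: = 1/2

1/2


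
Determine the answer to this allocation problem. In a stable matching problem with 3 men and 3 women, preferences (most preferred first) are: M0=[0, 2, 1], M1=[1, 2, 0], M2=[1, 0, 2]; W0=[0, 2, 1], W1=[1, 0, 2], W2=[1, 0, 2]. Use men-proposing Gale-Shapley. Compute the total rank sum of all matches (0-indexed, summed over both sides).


Step 1: Run Gale-Shapley (men propose, women hold best offer):
  M0 proposes to W0; she accepts
  M1 proposes to W1; she accepts
  M2 proposes to W1; rejected
  M2 proposes to W0; rejected
  M2 proposes to W2; she accepts
Step 2: Final matching: W0-M0, W1-M1, W2-M2
Step 3: 0-indexed ranks (man's rank of his match, then woman's): 0 + 0 + 0 + 0 + 2 + 2
Step 4: Total rank sum = 4

4


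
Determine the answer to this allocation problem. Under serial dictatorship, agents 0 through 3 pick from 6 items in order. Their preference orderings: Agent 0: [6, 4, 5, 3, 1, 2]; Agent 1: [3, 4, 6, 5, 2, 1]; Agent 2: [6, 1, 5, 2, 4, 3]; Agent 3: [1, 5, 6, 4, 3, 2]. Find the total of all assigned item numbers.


Step 1: Agent 0 picks item 6
Step 2: Agent 1 picks item 3
Step 3: Agent 2 picks item 1
Step 4: Agent 3 picks item 5
Step 5: Sum = 6 + 3 + 1 + 5 = 15

15


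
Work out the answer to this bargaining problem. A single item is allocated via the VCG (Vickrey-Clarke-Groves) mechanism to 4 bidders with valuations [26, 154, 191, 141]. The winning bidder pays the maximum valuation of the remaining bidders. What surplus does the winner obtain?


Step 1: The winner is the agent with the highest value: agent 2 with value 191
Step 2: Values of other agents: [26, 154, 141]
Step 3: VCG payment = max of others' values = 154
Step 4: Surplus = 191 - 154 = 37

37


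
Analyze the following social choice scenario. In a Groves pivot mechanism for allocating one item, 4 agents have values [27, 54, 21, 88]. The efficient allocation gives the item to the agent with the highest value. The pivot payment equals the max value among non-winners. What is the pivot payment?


Step 1: The efficient winner is agent 3 with value 88
Step 2: Other agents' values: [27, 54, 21]
Step 3: Pivot payment = max(others) = 54
Step 4: The winner pays 54

54


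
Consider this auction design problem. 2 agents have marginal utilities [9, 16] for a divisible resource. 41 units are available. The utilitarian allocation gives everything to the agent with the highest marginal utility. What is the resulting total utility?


Step 1: The marginal utilities are [9, 16]
Step 2: The highest marginal utility is 16
Step 3: All 41 units go to that agent
Step 4: Total utility = 16 * 41 = 656

656


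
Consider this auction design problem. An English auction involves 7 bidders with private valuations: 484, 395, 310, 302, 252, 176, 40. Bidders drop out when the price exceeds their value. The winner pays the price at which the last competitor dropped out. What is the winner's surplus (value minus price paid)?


Step 1: Identify the highest value: 484
Step 2: Identify the second-highest value: 395
Step 3: The final price = second-highest value = 395
Step 4: Surplus = 484 - 395 = 89

89


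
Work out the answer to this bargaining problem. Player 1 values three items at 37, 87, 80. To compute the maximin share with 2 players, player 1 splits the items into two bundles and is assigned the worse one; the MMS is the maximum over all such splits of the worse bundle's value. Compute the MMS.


Step 1: Item values = 37, 87, 80
Step 2: Enumerate all 2-bundle partitions and take the smaller bundle:
  Partition 1: {37} vs {87,80} -> bundles 37, 167; min = 37
  Partition 2: {87} vs {37,80} -> bundles 87, 117; min = 87
  Partition 3: {80} vs {37,87} -> bundles 80, 124; min = 80
Step 3: MMS = max(37, 87, 80) = 87

87


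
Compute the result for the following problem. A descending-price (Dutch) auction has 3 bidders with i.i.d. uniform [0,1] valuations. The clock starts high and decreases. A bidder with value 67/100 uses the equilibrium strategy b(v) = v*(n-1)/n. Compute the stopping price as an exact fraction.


Step 1: Dutch auctions are strategically equivalent to first-price auctions
Step 2: The equilibrium bid is b(v) = v*(n-1)/n
Step 3: b = 67/100 * 2/3
Step 4: b = 67/150

67/150


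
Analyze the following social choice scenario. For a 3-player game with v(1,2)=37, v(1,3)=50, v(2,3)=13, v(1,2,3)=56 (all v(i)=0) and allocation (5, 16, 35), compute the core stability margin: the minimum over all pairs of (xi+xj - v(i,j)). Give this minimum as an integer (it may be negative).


Step 1: Slack for coalition (1,2): x1+x2 - v12 = 21 - 37 = -16
Step 2: Slack for coalition (1,3): x1+x3 - v13 = 40 - 50 = -10
Step 3: Slack for coalition (2,3): x2+x3 - v23 = 51 - 13 = 38
Step 4: Minimum slack = min(-16, -10, 38) = -16, attained by (1,2); coalition (1,2) can block (slack < 0), so the allocation is not in the core

-16


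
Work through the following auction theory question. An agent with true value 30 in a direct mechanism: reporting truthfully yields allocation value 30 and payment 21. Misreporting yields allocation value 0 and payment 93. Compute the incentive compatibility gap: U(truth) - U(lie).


Step 1: U(truth) = value - payment = 30 - 21 = 9
Step 2: U(lie) = allocation - payment = 0 - 93 = -93
Step 3: IC gap = 9 - (-93) = 102

102


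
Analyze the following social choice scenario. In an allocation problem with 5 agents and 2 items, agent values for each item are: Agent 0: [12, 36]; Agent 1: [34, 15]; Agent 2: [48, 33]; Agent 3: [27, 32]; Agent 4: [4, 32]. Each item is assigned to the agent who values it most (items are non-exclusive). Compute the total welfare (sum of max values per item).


Step 1: For each item, find the maximum value among all agents.
Step 2: Item 0 -> Agent 2 (value 48)
Step 3: Item 1 -> Agent 0 (value 36)
Step 4: Total welfare = 48 + 36 = 84

84


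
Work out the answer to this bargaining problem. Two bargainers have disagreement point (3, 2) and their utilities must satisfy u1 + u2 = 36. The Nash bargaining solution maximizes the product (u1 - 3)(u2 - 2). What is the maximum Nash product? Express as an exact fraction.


Step 1: The Nash solution splits surplus symmetrically above the disagreement point
Step 2: u1 = (total + d1 - d2)/2 = (36 + 3 - 2)/2 = 37/2
Step 3: u2 = (total - d1 + d2)/2 = (36 - 3 + 2)/2 = 35/2
Step 4: Nash product = (37/2 - 3) * (35/2 - 2)
Step 5: = 31/2 * 31/2 = 961/4

961/4


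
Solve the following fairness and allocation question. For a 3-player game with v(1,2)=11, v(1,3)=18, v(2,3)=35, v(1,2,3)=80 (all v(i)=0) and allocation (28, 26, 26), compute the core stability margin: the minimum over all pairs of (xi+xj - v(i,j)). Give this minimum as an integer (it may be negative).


Step 1: Slack for coalition (1,2): x1+x2 - v12 = 54 - 11 = 43
Step 2: Slack for coalition (1,3): x1+x3 - v13 = 54 - 18 = 36
Step 3: Slack for coalition (2,3): x2+x3 - v23 = 52 - 35 = 17
Step 4: Minimum slack = min(43, 36, 17) = 17, attained by (2,3); no pair can gain by deviating, so the allocation is in the core

17


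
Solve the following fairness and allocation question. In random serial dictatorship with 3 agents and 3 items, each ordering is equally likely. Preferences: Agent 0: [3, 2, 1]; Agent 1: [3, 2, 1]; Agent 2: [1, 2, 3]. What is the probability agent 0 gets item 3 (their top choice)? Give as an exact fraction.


Step 1: Agent 0 wants item 3
Step 2: There are 6 possible orderings of agents
Step 3: In 3 orderings, agent 0 gets item 3
Step 4: Probability = 3/6 = 1/2

1/2


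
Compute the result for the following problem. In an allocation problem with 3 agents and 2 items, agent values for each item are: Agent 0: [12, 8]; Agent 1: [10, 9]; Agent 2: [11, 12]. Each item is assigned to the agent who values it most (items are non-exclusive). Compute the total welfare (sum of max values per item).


Step 1: For each item, find the maximum value among all agents.
Step 2: Item 0 -> Agent 0 (value 12)
Step 3: Item 1 -> Agent 2 (value 12)
Step 4: Total welfare = 12 + 12 = 24

24


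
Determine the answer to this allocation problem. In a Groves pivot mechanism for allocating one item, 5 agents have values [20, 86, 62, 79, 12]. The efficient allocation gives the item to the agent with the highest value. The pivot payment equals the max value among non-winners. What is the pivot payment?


Step 1: The efficient winner is agent 1 with value 86
Step 2: Other agents' values: [20, 62, 79, 12]
Step 3: Pivot payment = max(others) = 79
Step 4: The winner pays 79

79


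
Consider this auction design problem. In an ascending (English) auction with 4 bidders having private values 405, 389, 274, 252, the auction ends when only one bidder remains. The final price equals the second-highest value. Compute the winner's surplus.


Step 1: Identify the highest value: 405
Step 2: Identify the second-highest value: 389
Step 3: The final price = second-highest value = 389
Step 4: Surplus = 405 - 389 = 16

16


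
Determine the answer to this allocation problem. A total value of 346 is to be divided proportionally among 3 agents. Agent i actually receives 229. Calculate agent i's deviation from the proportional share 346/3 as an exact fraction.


Step 1: Proportional share = 346/3
Step 2: Agent's actual allocation = 229
Step 3: Excess = 229 - 346/3 = 341/3

341/3


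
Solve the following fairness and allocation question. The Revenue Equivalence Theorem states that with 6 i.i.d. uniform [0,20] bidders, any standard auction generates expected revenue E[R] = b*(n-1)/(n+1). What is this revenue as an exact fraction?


Step 1: By Revenue Equivalence, expected revenue = b*(n-1)/(n+1)
Step 2: Substituting n = 6, b = 20
Step 3: Revenue = 20*(6-1)/(6+1) = 20*5/7
Step 4: Revenue = 100/7

100/7


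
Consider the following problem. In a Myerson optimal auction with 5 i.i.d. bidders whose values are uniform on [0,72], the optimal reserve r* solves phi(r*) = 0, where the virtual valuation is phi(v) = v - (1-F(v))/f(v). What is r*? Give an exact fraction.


Step 1: For U[0,72], F(v) = v/72 and f(v) = 1/72
Step 2: phi(v) = v - (1 - v/72)/(1/72) = v - (72 - v) = 2v - 72
Step 3: Set phi(r*) = 0: 2r* - 72 = 0
Step 4: r* = 72/2 = 36 (the number of bidders n = 5 does not enter)

36


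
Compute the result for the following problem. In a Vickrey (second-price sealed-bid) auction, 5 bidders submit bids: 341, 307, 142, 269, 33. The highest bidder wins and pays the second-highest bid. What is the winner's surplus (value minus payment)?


Step 1: Sort bids in descending order: 341, 307, 269, 142, 33
Step 2: The winning bid is the highest: 341
Step 3: The payment equals the second-highest bid: 307
Step 4: Surplus = winner's bid - payment = 341 - 307 = 34

34


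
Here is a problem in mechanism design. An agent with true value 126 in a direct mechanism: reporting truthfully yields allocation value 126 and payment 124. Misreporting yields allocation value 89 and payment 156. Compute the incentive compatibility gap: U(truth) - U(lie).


Step 1: U(truth) = value - payment = 126 - 124 = 2
Step 2: U(lie) = allocation - payment = 89 - 156 = -67
Step 3: IC gap = 2 - (-67) = 69

69


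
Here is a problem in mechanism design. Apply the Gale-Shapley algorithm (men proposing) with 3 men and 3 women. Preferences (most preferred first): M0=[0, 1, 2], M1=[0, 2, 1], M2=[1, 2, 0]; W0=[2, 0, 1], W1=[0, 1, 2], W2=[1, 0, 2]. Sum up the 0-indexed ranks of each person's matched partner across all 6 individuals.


Step 1: Run Gale-Shapley (men propose, women hold best offer):
  M0 proposes to W0; she accepts
  M1 proposes to W0; rejected
  M1 proposes to W2; she accepts
  M2 proposes to W1; she accepts
Step 2: Final matching: W0-M0, W1-M2, W2-M1
Step 3: 0-indexed ranks (man's rank of his match, then woman's): 0 + 1 + 0 + 2 + 1 + 0
Step 4: Total rank sum = 4

4


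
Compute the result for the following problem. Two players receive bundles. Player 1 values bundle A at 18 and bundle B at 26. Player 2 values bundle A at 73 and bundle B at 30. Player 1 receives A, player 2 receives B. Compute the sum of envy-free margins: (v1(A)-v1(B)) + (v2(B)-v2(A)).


Step 1: Player 1's margin = v1(A) - v1(B) = 18 - 26 = -8
Step 2: Player 2's margin = v2(B) - v2(A) = 30 - 73 = -43
Step 3: Total margin = -8 + -43 = -51

-51


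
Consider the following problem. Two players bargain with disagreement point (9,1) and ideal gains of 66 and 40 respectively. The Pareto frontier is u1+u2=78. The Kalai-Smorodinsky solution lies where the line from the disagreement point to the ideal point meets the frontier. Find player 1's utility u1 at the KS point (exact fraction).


Step 1: At the KS point, (u1-d1)/r1 = (u2-d2)/r2 = t and u1+u2 = 78
Step 2: u1 = d1 + r1*t and u2 = d2 + r2*t, so (d1 + r1*t) + (d2 + r2*t) = 78
Step 3: t = (78 - 9 - 1)/(66 + 40) = 68/106 = 34/53
Step 4: u1 = d1 + r1*t = 9 + 66 * 34/53 = 2721/53
Step 5: (Check: u2 = d2 + r2*t = 1413/53; u1+u2 = 2721/53 + 1413/53 = 78, on the frontier.)

2721/53


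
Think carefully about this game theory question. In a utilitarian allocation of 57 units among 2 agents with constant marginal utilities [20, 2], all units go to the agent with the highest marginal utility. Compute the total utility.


Step 1: The marginal utilities are [20, 2]
Step 2: The highest marginal utility is 20
Step 3: All 57 units go to that agent
Step 4: Total utility = 20 * 57 = 1140

1140


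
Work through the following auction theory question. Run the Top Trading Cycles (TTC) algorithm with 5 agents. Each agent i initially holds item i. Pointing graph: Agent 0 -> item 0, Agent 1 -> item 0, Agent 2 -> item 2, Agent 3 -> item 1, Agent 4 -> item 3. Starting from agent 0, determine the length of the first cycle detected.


Step 1: Trace the pointer graph from agent 0: 0 -> 0
Step 2: A cycle is detected when we revisit agent 0
Step 3: The cycle is: 0 -> 0
Step 4: Cycle length = 1

1


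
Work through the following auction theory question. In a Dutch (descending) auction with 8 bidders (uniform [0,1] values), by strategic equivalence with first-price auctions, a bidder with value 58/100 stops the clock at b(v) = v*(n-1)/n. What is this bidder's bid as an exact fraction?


Step 1: Dutch auctions are strategically equivalent to first-price auctions
Step 2: The equilibrium bid is b(v) = v*(n-1)/n
Step 3: b = 29/50 * 7/8
Step 4: b = 203/400

203/400


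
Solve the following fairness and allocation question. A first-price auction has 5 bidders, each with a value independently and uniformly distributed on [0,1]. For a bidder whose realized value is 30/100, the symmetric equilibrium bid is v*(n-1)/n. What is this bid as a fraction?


Step 1: The symmetric BNE bidding function is b(v) = v * (n-1) / n
Step 2: Substitute v = 3/10 and n = 5
Step 3: b = 3/10 * 4/5
Step 4: b = 6/25

6/25


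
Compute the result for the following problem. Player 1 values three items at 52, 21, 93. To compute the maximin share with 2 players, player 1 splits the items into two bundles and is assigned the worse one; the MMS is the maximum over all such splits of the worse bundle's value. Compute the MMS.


Step 1: Item values = 52, 21, 93
Step 2: Enumerate all 2-bundle partitions and take the smaller bundle:
  Partition 1: {52} vs {21,93} -> bundles 52, 114; min = 52
  Partition 2: {21} vs {52,93} -> bundles 21, 145; min = 21
  Partition 3: {93} vs {52,21} -> bundles 93, 73; min = 73
Step 3: MMS = max(52, 21, 73) = 73

73


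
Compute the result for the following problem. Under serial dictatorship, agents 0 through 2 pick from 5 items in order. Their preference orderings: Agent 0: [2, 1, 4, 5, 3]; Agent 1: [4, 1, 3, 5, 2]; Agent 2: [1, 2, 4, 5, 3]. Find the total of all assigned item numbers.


Step 1: Agent 0 picks item 2
Step 2: Agent 1 picks item 4
Step 3: Agent 2 picks item 1
Step 4: Sum = 2 + 4 + 1 = 7

7


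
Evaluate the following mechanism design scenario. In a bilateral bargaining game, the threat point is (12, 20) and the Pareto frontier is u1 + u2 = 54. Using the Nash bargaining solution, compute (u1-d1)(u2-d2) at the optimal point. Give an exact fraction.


Step 1: The Nash solution splits surplus symmetrically above the disagreement point
Step 2: u1 = (total + d1 - d2)/2 = (54 + 12 - 20)/2 = 23
Step 3: u2 = (total - d1 + d2)/2 = (54 - 12 + 20)/2 = 31
Step 4: Nash product = (23 - 12) * (31 - 20)
Step 5: = 11 * 11 = 121

121


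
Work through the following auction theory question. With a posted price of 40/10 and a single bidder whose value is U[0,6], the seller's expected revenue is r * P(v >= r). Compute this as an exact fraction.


Step 1: Posted price r = 4, value support [0,6]
Step 2: P(v >= r) = (6 - 4)/6 = 1/3
Step 3: Expected revenue = r * P(v >= r) = 4 * 1/3
Step 4: Revenue = 4/3

4/3


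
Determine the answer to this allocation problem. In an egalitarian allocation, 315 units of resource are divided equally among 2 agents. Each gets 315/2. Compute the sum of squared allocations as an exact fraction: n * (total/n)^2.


Step 1: Each agent's share = 315/2
Step 2: Square of each share = (315/2)^2 = 99225/4
Step 3: Sum of squares = 2 * 99225/4 = 99225/2

99225/2


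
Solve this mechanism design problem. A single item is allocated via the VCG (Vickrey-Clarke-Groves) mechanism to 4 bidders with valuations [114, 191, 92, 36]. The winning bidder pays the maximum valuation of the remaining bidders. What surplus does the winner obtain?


Step 1: The winner is the agent with the highest value: agent 1 with value 191
Step 2: Values of other agents: [114, 92, 36]
Step 3: VCG payment = max of others' values = 114
Step 4: Surplus = 191 - 114 = 77

77


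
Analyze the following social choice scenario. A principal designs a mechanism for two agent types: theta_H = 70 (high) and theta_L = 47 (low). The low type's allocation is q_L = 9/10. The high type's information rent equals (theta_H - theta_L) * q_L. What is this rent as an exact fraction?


Step 1: theta_H - theta_L = 70 - 47 = 23
Step 2: Information rent = (theta_H - theta_L) * q_L
Step 3: = 23 * 9/10
Step 4: = 207/10

207/10


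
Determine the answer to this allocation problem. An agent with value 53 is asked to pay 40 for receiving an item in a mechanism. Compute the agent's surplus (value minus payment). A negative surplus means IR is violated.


Step 1: Surplus = value - payment = 53 - 40 = 13
Step 2: IR is satisfied (surplus >= 0)

13


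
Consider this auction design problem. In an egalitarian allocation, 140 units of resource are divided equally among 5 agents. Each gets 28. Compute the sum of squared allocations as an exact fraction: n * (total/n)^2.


Step 1: Each agent's share = 140/5 = 28
Step 2: Square of each share = (28)^2 = 784
Step 3: Sum of squares = 5 * 784 = 3920

3920


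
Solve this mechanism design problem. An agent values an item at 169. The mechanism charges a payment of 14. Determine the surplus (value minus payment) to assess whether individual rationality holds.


Step 1: Surplus = value - payment = 169 - 14 = 155
Step 2: IR is satisfied (surplus >= 0)

155


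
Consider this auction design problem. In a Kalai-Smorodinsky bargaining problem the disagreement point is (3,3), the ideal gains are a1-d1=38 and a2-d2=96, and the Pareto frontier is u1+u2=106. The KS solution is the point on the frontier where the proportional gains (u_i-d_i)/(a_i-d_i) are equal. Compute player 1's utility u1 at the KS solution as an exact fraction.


Step 1: At the KS point, (u1-d1)/r1 = (u2-d2)/r2 = t and u1+u2 = 106
Step 2: u1 = d1 + r1*t and u2 = d2 + r2*t, so (d1 + r1*t) + (d2 + r2*t) = 106
Step 3: t = (106 - 3 - 3)/(38 + 96) = 100/134 = 50/67
Step 4: u1 = d1 + r1*t = 3 + 38 * 50/67 = 2101/67
Step 5: (Check: u2 = d2 + r2*t = 5001/67; u1+u2 = 2101/67 + 5001/67 = 106, on the frontier.)

2101/67


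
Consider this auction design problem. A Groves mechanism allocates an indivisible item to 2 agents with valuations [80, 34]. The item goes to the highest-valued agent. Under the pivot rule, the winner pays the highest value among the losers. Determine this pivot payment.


Step 1: The efficient winner is agent 0 with value 80
Step 2: Other agents' values: [34]
Step 3: Pivot payment = max(others) = 34
Step 4: The winner pays 34

34


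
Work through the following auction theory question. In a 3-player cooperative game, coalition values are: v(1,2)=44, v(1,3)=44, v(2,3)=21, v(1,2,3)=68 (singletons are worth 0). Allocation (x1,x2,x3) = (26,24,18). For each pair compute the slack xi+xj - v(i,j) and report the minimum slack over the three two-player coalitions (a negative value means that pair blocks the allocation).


Step 1: Slack for coalition (1,2): x1+x2 - v12 = 50 - 44 = 6
Step 2: Slack for coalition (1,3): x1+x3 - v13 = 44 - 44 = 0
Step 3: Slack for coalition (2,3): x2+x3 - v23 = 42 - 21 = 21
Step 4: Minimum slack = min(6, 0, 21) = 0, attained by (1,3); no pair can gain by deviating, so the allocation is in the core

0


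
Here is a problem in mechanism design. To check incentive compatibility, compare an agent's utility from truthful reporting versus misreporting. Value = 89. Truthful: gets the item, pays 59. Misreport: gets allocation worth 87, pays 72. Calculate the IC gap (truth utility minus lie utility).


Step 1: U(truth) = value - payment = 89 - 59 = 30
Step 2: U(lie) = allocation - payment = 87 - 72 = 15
Step 3: IC gap = 30 - 15 = 15

15


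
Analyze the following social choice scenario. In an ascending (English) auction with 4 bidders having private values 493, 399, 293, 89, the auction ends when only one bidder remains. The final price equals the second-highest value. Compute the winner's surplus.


Step 1: Identify the highest value: 493
Step 2: Identify the second-highest value: 399
Step 3: The final price = second-highest value = 399
Step 4: Surplus = 493 - 399 = 94

94


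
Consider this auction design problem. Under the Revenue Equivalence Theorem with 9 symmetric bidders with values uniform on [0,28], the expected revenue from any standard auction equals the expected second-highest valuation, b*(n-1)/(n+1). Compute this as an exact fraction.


Step 1: By Revenue Equivalence, expected revenue = b*(n-1)/(n+1)
Step 2: Substituting n = 9, b = 28
Step 3: Revenue = 28*(9-1)/(9+1) = 28*8/10
Step 4: Revenue = 224/10 = 112/5

112/5


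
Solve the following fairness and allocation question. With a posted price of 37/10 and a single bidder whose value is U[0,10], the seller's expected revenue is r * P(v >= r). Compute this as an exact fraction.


Step 1: Posted price r = 37/10, value support [0,10]
Step 2: P(v >= r) = (10 - 37/10)/10 = 63/100
Step 3: Expected revenue = r * P(v >= r) = 37/10 * 63/100
Step 4: Revenue = 2331/1000

2331/1000


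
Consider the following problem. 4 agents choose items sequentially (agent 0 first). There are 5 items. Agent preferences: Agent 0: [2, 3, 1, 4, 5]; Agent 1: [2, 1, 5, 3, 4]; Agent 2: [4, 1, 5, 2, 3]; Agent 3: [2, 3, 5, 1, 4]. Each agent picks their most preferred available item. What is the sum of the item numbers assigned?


Step 1: Agent 0 picks item 2
Step 2: Agent 1 picks item 1
Step 3: Agent 2 picks item 4
Step 4: Agent 3 picks item 3
Step 5: Sum = 2 + 1 + 4 + 3 = 10

10


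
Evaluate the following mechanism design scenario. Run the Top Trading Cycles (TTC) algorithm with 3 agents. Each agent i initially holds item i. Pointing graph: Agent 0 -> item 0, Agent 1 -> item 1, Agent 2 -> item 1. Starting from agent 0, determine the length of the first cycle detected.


Step 1: Trace the pointer graph from agent 0: 0 -> 0
Step 2: A cycle is detected when we revisit agent 0
Step 3: The cycle is: 0 -> 0
Step 4: Cycle length = 1

1


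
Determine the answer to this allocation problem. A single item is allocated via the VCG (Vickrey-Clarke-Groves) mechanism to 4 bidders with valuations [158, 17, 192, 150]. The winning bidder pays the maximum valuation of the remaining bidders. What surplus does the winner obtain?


Step 1: The winner is the agent with the highest value: agent 2 with value 192
Step 2: Values of other agents: [158, 17, 150]
Step 3: VCG payment = max of others' values = 158
Step 4: Surplus = 192 - 158 = 34

34


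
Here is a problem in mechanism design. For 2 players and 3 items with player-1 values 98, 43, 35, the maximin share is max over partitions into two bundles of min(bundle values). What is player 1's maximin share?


Step 1: Item values = 98, 43, 35
Step 2: Enumerate all 2-bundle partitions and take the smaller bundle:
  Partition 1: {98} vs {43,35} -> bundles 98, 78; min = 78
  Partition 2: {43} vs {98,35} -> bundles 43, 133; min = 43
  Partition 3: {35} vs {98,43} -> bundles 35, 141; min = 35
Step 3: MMS = max(78, 43, 35) = 78

78


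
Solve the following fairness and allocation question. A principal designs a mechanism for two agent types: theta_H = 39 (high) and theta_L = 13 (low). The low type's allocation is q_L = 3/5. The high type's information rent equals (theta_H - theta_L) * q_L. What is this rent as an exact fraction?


Step 1: theta_H - theta_L = 39 - 13 = 26
Step 2: Information rent = (theta_H - theta_L) * q_L
Step 3: = 26 * 3/5
Step 4: = 78/5

78/5


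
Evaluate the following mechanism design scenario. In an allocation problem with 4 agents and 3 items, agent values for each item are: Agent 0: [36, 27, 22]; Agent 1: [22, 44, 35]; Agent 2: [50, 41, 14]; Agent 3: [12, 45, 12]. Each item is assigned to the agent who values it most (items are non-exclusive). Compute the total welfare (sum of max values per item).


Step 1: For each item, find the maximum value among all agents.
Step 2: Item 0 -> Agent 2 (value 50)
Step 3: Item 1 -> Agent 3 (value 45)
Step 4: Item 2 -> Agent 1 (value 35)
Step 5: Total welfare = 50 + 45 + 35 = 130

130


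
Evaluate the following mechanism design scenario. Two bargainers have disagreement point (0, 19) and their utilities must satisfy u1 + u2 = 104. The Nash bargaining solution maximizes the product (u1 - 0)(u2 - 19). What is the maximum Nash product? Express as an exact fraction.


Step 1: The Nash solution splits surplus symmetrically above the disagreement point
Step 2: u1 = (total + d1 - d2)/2 = (104 + 0 - 19)/2 = 85/2
Step 3: u2 = (total - d1 + d2)/2 = (104 - 0 + 19)/2 = 123/2
Step 4: Nash product = (85/2 - 0) * (123/2 - 19)
Step 5: = 85/2 * 85/2 = 7225/4

7225/4


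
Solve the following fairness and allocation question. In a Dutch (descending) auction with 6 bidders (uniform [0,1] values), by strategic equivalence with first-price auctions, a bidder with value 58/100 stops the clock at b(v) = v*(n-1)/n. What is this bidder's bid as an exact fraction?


Step 1: Dutch auctions are strategically equivalent to first-price auctions
Step 2: The equilibrium bid is b(v) = v*(n-1)/n
Step 3: b = 29/50 * 5/6
Step 4: b = 29/60

29/60


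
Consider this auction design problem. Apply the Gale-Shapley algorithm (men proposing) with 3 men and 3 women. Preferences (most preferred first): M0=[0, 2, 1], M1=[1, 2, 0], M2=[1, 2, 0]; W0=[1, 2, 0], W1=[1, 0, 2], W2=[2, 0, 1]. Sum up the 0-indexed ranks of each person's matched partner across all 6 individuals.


Step 1: Run Gale-Shapley (men propose, women hold best offer):
  M0 proposes to W0; she accepts
  M1 proposes to W1; she accepts
  M2 proposes to W1; rejected
  M2 proposes to W2; she accepts
Step 2: Final matching: W0-M0, W1-M1, W2-M2
Step 3: 0-indexed ranks (man's rank of his match, then woman's): 0 + 2 + 0 + 0 + 1 + 0
Step 4: Total rank sum = 3

3


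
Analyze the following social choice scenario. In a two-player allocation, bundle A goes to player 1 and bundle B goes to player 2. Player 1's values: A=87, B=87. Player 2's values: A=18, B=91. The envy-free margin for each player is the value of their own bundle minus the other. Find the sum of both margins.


Step 1: Player 1's margin = v1(A) - v1(B) = 87 - 87 = 0
Step 2: Player 2's margin = v2(B) - v2(A) = 91 - 18 = 73
Step 3: Total margin = 0 + 73 = 73

73


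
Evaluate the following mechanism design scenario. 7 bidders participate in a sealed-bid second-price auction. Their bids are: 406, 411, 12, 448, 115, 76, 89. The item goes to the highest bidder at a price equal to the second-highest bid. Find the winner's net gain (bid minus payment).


Step 1: Sort bids in descending order: 448, 411, 406, 115, 89, 76, 12
Step 2: The winning bid is the highest: 448
Step 3: The payment equals the second-highest bid: 411
Step 4: Surplus = winner's bid - payment = 448 - 411 = 37

37


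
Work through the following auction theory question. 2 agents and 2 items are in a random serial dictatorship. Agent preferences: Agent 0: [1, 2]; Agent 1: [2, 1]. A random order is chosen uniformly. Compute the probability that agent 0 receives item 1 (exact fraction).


Step 1: Agent 0 wants item 1
Step 2: There are 2 possible orderings of agents
Step 3: In 2 orderings, agent 0 gets item 1
Step 4: Probability = 2/2 = 1

1


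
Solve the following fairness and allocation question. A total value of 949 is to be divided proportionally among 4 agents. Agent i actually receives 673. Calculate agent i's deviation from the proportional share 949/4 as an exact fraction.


Step 1: Proportional share = 949/4
Step 2: Agent's actual allocation = 673
Step 3: Excess = 673 - 949/4 = 1743/4

1743/4


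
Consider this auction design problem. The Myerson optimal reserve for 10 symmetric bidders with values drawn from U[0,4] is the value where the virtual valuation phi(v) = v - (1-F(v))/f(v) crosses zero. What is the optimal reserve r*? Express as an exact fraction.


Step 1: For U[0,4], F(v) = v/4 and f(v) = 1/4
Step 2: phi(v) = v - (1 - v/4)/(1/4) = v - (4 - v) = 2v - 4
Step 3: Set phi(r*) = 0: 2r* - 4 = 0
Step 4: r* = 4/2 = 2 (the number of bidders n = 10 does not enter)

2


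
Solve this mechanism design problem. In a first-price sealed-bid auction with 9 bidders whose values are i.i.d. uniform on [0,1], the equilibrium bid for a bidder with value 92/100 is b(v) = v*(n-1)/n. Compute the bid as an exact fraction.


Step 1: The symmetric BNE bidding function is b(v) = v * (n-1) / n
Step 2: Substitute v = 23/25 and n = 9
Step 3: b = 23/25 * 8/9
Step 4: b = 184/225

184/225


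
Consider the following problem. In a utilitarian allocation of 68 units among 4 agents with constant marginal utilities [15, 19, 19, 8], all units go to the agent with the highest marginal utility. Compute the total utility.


Step 1: The marginal utilities are [15, 19, 19, 8]
Step 2: The highest marginal utility is 19
Step 3: All 68 units go to that agent
Step 4: Total utility = 19 * 68 = 1292

1292


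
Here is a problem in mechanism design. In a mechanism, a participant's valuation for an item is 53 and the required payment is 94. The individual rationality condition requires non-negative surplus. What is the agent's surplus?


Step 1: Surplus = value - payment = 53 - 94 = -41
Step 2: IR is violated (surplus < 0)

-41


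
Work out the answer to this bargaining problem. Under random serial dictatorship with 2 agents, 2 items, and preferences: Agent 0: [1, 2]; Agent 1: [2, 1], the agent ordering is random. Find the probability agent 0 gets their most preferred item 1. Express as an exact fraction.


Step 1: Agent 0 wants item 1
Step 2: There are 2 possible orderings of agents
Step 3: In 2 orderings, agent 0 gets item 1
Step 4: Probability = 2/2 = 1

1


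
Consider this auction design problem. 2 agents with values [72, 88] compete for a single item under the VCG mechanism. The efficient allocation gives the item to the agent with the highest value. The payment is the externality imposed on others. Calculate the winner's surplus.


Step 1: The winner is the agent with the highest value: agent 1 with value 88
Step 2: Values of other agents: [72]
Step 3: VCG payment = max of others' values = 72
Step 4: Surplus = 88 - 72 = 16

16


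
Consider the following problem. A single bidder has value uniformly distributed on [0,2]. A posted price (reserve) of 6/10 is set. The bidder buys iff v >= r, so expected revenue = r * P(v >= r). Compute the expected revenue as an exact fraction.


Step 1: Posted price r = 3/5, value support [0,2]
Step 2: P(v >= r) = (2 - 3/5)/2 = 7/10
Step 3: Expected revenue = r * P(v >= r) = 3/5 * 7/10
Step 4: Revenue = 21/50

21/50


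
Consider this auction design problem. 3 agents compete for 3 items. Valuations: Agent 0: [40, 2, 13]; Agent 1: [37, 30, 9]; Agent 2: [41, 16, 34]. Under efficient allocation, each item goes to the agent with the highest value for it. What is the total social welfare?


Step 1: For each item, find the maximum value among all agents.
Step 2: Item 0 -> Agent 2 (value 41)
Step 3: Item 1 -> Agent 1 (value 30)
Step 4: Item 2 -> Agent 2 (value 34)
Step 5: Total welfare = 41 + 30 + 34 = 105

105


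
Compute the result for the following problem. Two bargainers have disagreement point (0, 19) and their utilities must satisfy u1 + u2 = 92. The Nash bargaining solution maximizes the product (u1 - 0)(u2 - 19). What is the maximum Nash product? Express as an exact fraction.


Step 1: The Nash solution splits surplus symmetrically above the disagreement point
Step 2: u1 = (total + d1 - d2)/2 = (92 + 0 - 19)/2 = 73/2
Step 3: u2 = (total - d1 + d2)/2 = (92 - 0 + 19)/2 = 111/2
Step 4: Nash product = (73/2 - 0) * (111/2 - 19)
Step 5: = 73/2 * 73/2 = 5329/4

5329/4
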